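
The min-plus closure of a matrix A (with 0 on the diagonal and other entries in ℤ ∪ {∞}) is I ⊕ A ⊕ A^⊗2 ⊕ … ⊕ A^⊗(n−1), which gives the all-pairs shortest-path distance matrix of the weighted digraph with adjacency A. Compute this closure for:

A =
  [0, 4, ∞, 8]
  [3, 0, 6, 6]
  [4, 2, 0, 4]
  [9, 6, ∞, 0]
Closure =
  [0, 4, 10, 8]
  [3, 0, 6, 6]
  [4, 2, 0, 4]
  [9, 6, 12, 0]

This is the Floyd-Warshall all-pairs shortest-path computation. For each intermediate vertex k = 0, 1, …, 3, update dist[i][j] ← min(dist[i][j], dist[i][k] + dist[k][j]). The final matrix gives, for each (i, j), the minimum total weight of any directed path from i to j (possibly empty when i = j).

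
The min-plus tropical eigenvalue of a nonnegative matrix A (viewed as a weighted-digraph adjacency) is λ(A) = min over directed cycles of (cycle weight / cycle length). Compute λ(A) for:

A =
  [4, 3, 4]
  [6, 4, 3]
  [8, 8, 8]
λ(A) = 4

Enumerate directed cycles and compute their means (weight / length). Sample:
  cycle 0 → 0: weight = 4, length = 1, mean = 4/1 ≈ 4.000
  cycle 1 → 1: weight = 4, length = 1, mean = 4/1 ≈ 4.000
  cycle 2 → 2: weight = 8, length = 1, mean = 8/1 ≈ 8.000
  cycle 0 → 1 → 0: weight = 9, length = 2, mean = 9/2 ≈ 4.500
  cycle 0 → 2 → 0: weight = 12, length = 2, mean = 12/2 ≈ 6.000
  cycle 1 → 0 → 1: weight = 9, length = 2, mean = 9/2 ≈ 4.500
Minimum mean = 4.000, attained e.g. along the cycle 0 → 0 with weight 4 and length 1. So λ(A) = 4/1 = 4.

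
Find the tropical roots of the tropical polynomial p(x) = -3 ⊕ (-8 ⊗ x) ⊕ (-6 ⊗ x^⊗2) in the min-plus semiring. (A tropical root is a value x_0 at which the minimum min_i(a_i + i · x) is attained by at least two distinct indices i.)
Roots: {-2, 5}

Each tropical root is a break point of the lower envelope of the lines y = a_i + i · x (there are 3 lines, with slopes 0, 1, ..., 2). Only the lines that attain the minimum somewhere contribute to roots; other lines are dominated. Here the surviving (envelope) indices are i = 2, i = 1, i = 0.
Intersections between consecutive envelope lines give the roots: for adjacent envelope indices i < j the intersection is x = (a_i − a_j) / (j − i). Reading off the sorted break points: {-2, 5}.
Verification: at each break x_0, at least two indices attain the minimum of min_i(a_i + i · x_0).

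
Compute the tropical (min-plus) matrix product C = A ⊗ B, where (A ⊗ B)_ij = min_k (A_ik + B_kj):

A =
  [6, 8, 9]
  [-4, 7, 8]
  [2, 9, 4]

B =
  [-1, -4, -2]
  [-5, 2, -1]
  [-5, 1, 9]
A ⊗ B =
  [3, 2, 4]
  [-5, -8, -6]
  [-1, -2, 0]

Apply the min-plus product entry-by-entry:
  C[0][0] = min over k of (A[0][0] + B[0][0] = 6 + -1 = 5, A[0][1] + B[1][0] = 8 + -5 = 3, A[0][2] + B[2][0] = 9 + -5 = 4) = 3 (attained at k = 1)
  C[0][1] = min over k of (A[0][0] + B[0][1] = 6 + -4 = 2, A[0][1] + B[1][1] = 8 + 2 = 10, A[0][2] + B[2][1] = 9 + 1 = 10) = 2 (attained at k = 0)
  C[0][2] = min over k of (A[0][0] + B[0][2] = 6 + -2 = 4, A[0][1] + B[1][2] = 8 + -1 = 7, A[0][2] + B[2][2] = 9 + 9 = 18) = 4 (attained at k = 0)
  C[1][0] = min over k of (A[1][0] + B[0][0] = -4 + -1 = -5, A[1][1] + B[1][0] = 7 + -5 = 2, A[1][2] + B[2][0] = 8 + -5 = 3) = -5 (attained at k = 0)
  C[1][1] = min over k of (A[1][0] + B[0][1] = -4 + -4 = -8, A[1][1] + B[1][1] = 7 + 2 = 9, A[1][2] + B[2][1] = 8 + 1 = 9) = -8 (attained at k = 0)
  C[1][2] = min over k of (A[1][0] + B[0][2] = -4 + -2 = -6, A[1][1] + B[1][2] = 7 + -1 = 6, A[1][2] + B[2][2] = 8 + 9 = 17) = -6 (attained at k = 0)
  C[2][0] = min over k of (A[2][0] + B[0][0] = 2 + -1 = 1, A[2][1] + B[1][0] = 9 + -5 = 4, A[2][2] + B[2][0] = 4 + -5 = -1) = -1 (attained at k = 2)
  C[2][1] = min over k of (A[2][0] + B[0][1] = 2 + -4 = -2, A[2][1] + B[1][1] = 9 + 2 = 11, A[2][2] + B[2][1] = 4 + 1 = 5) = -2 (attained at k = 0)
  C[2][2] = min over k of (A[2][0] + B[0][2] = 2 + -2 = 0, A[2][1] + B[1][2] = 9 + -1 = 8, A[2][2] + B[2][2] = 4 + 9 = 13) = 0 (attained at k = 0)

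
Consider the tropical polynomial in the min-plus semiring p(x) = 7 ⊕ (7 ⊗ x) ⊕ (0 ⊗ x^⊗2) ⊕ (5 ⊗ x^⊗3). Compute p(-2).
p(-2) = -4

A tropical monomial a ⊗ x^⊗i evaluates to a + i · x. Evaluating each term at x = -2:
  Term 0 contributes 7 + 0 · -2 = 7
  Term 1 contributes 7 + 1 · -2 = 5
  Term 2 contributes 0 + 2 · -2 = -4
  Term 3 contributes 5 + 3 · -2 = -1
p(-2) = ⊕ of these = min[7, 5, -4, -1] = -4.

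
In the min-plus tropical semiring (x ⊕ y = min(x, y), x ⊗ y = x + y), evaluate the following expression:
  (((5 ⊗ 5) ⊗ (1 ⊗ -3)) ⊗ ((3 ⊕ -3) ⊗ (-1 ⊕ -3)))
(((5 ⊗ 5) ⊗ (1 ⊗ -3)) ⊗ ((3 ⊕ -3) ⊗ (-1 ⊕ -3))) = 2

Expand innermost to outermost. Recall ⊕ takes the minimum of its arguments and ⊗ takes their sum. Working out the expression (((5 ⊗ 5) ⊗ (1 ⊗ -3)) ⊗ ((3 ⊕ -3) ⊗ (-1 ⊕ -3))) gives 2.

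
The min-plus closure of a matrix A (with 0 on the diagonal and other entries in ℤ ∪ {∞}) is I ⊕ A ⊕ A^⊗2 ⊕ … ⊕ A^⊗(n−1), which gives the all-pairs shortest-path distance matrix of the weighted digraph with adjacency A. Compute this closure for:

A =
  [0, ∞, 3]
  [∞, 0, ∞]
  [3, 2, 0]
Closure =
  [0, 5, 3]
  [∞, 0, ∞]
  [3, 2, 0]

This is the Floyd-Warshall all-pairs shortest-path computation. For each intermediate vertex k = 0, 1, …, 2, update dist[i][j] ← min(dist[i][j], dist[i][k] + dist[k][j]). The final matrix gives, for each (i, j), the minimum total weight of any directed path from i to j (possibly empty when i = j).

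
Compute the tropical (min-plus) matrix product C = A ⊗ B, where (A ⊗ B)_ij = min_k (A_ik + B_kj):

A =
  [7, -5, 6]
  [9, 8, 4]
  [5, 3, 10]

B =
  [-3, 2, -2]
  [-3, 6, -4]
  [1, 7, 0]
A ⊗ B =
  [-8, 1, -9]
  [5, 11, 4]
  [0, 7, -1]

Apply the min-plus product entry-by-entry:
  C[0][0] = min over k of (A[0][0] + B[0][0] = 7 + -3 = 4, A[0][1] + B[1][0] = -5 + -3 = -8, A[0][2] + B[2][0] = 6 + 1 = 7) = -8 (attained at k = 1)
  C[0][1] = min over k of (A[0][0] + B[0][1] = 7 + 2 = 9, A[0][1] + B[1][1] = -5 + 6 = 1, A[0][2] + B[2][1] = 6 + 7 = 13) = 1 (attained at k = 1)
  C[0][2] = min over k of (A[0][0] + B[0][2] = 7 + -2 = 5, A[0][1] + B[1][2] = -5 + -4 = -9, A[0][2] + B[2][2] = 6 + 0 = 6) = -9 (attained at k = 1)
  C[1][0] = min over k of (A[1][0] + B[0][0] = 9 + -3 = 6, A[1][1] + B[1][0] = 8 + -3 = 5, A[1][2] + B[2][0] = 4 + 1 = 5) = 5 (attained at k = 1)
  C[1][1] = min over k of (A[1][0] + B[0][1] = 9 + 2 = 11, A[1][1] + B[1][1] = 8 + 6 = 14, A[1][2] + B[2][1] = 4 + 7 = 11) = 11 (attained at k = 0)
  C[1][2] = min over k of (A[1][0] + B[0][2] = 9 + -2 = 7, A[1][1] + B[1][2] = 8 + -4 = 4, A[1][2] + B[2][2] = 4 + 0 = 4) = 4 (attained at k = 1)
  C[2][0] = min over k of (A[2][0] + B[0][0] = 5 + -3 = 2, A[2][1] + B[1][0] = 3 + -3 = 0, A[2][2] + B[2][0] = 10 + 1 = 11) = 0 (attained at k = 1)
  C[2][1] = min over k of (A[2][0] + B[0][1] = 5 + 2 = 7, A[2][1] + B[1][1] = 3 + 6 = 9, A[2][2] + B[2][1] = 10 + 7 = 17) = 7 (attained at k = 0)
  C[2][2] = min over k of (A[2][0] + B[0][2] = 5 + -2 = 3, A[2][1] + B[1][2] = 3 + -4 = -1, A[2][2] + B[2][2] = 10 + 0 = 10) = -1 (attained at k = 1)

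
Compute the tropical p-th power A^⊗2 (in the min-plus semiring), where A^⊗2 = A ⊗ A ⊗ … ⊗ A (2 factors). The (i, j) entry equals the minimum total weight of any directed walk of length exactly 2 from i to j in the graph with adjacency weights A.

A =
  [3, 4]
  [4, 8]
A^⊗2 =
  [6, 7]
  [7, 8]

Each entry (A^⊗2)_ij equals the minimum over all length-2 walks i = v_0 → v_1 → … → v_2 = j of Σ_t A[v_t][v_{t+1}]. For example, for (i, j) = (0, 1) we minimise over 2 possible intermediate vertex sequences; the minimum is 7, attained along the walk 0 → 0 → 1.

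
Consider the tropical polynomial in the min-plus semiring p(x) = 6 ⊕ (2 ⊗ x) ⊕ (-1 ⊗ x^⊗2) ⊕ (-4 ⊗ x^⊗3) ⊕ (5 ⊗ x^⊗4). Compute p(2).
p(2) = 2

A tropical monomial a ⊗ x^⊗i evaluates to a + i · x. Evaluating each term at x = 2:
  Term 0 contributes 6 + 0 · 2 = 6
  Term 1 contributes 2 + 1 · 2 = 4
  Term 2 contributes -1 + 2 · 2 = 3
  Term 3 contributes -4 + 3 · 2 = 2
  Term 4 contributes 5 + 4 · 2 = 13
p(2) = ⊕ of these = min[6, 4, 3, 2, 13] = 2.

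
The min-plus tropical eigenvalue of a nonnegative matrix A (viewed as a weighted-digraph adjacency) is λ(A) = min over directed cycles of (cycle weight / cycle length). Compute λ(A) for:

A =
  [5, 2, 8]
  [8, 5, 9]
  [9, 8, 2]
λ(A) = 2

Enumerate directed cycles and compute their means (weight / length). Sample:
  cycle 0 → 0: weight = 5, length = 1, mean = 5/1 ≈ 5.000
  cycle 1 → 1: weight = 5, length = 1, mean = 5/1 ≈ 5.000
  cycle 2 → 2: weight = 2, length = 1, mean = 2/1 ≈ 2.000
  cycle 0 → 1 → 0: weight = 10, length = 2, mean = 10/2 ≈ 5.000
  cycle 0 → 2 → 0: weight = 17, length = 2, mean = 17/2 ≈ 8.500
  cycle 1 → 0 → 1: weight = 10, length = 2, mean = 10/2 ≈ 5.000
Minimum mean = 2.000, attained e.g. along the cycle 2 → 2 with weight 2 and length 1. So λ(A) = 2/1 = 2.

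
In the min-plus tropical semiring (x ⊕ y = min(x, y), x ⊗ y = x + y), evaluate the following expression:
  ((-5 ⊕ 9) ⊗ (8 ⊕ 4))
((-5 ⊕ 9) ⊗ (8 ⊕ 4)) = -1

Expand innermost to outermost. Recall ⊕ takes the minimum of its arguments and ⊗ takes their sum. Working out the expression ((-5 ⊕ 9) ⊗ (8 ⊕ 4)) gives -1.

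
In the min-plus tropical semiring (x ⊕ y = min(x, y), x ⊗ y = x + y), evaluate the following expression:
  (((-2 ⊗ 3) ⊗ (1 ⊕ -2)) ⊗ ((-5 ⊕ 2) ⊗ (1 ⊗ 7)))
(((-2 ⊗ 3) ⊗ (1 ⊕ -2)) ⊗ ((-5 ⊕ 2) ⊗ (1 ⊗ 7))) = 2

Expand innermost to outermost. Recall ⊕ takes the minimum of its arguments and ⊗ takes their sum. Working out the expression (((-2 ⊗ 3) ⊗ (1 ⊕ -2)) ⊗ ((-5 ⊕ 2) ⊗ (1 ⊗ 7))) gives 2.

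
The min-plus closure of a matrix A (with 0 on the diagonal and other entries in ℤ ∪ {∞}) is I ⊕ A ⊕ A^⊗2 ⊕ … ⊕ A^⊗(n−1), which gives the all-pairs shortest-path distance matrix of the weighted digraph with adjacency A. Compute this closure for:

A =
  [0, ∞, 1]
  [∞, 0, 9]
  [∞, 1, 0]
Closure =
  [0, 2, 1]
  [∞, 0, 9]
  [∞, 1, 0]

This is the Floyd-Warshall all-pairs shortest-path computation. For each intermediate vertex k = 0, 1, …, 2, update dist[i][j] ← min(dist[i][j], dist[i][k] + dist[k][j]). The final matrix gives, for each (i, j), the minimum total weight of any directed path from i to j (possibly empty when i = j).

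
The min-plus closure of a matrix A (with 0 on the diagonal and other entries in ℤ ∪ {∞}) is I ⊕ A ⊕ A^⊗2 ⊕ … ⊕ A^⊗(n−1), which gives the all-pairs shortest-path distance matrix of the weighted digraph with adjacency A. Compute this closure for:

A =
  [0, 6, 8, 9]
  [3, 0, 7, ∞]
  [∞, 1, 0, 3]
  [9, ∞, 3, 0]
Closure =
  [0, 6, 8, 9]
  [3, 0, 7, 10]
  [4, 1, 0, 3]
  [7, 4, 3, 0]

This is the Floyd-Warshall all-pairs shortest-path computation. For each intermediate vertex k = 0, 1, …, 3, update dist[i][j] ← min(dist[i][j], dist[i][k] + dist[k][j]). The final matrix gives, for each (i, j), the minimum total weight of any directed path from i to j (possibly empty when i = j).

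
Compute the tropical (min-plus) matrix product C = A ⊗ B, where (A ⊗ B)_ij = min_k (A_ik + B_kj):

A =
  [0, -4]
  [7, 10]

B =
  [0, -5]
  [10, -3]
A ⊗ B =
  [0, -7]
  [7, 2]

Apply the min-plus product entry-by-entry:
  C[0][0] = min over k of (A[0][0] + B[0][0] = 0 + 0 = 0, A[0][1] + B[1][0] = -4 + 10 = 6) = 0 (attained at k = 0)
  C[0][1] = min over k of (A[0][0] + B[0][1] = 0 + -5 = -5, A[0][1] + B[1][1] = -4 + -3 = -7) = -7 (attained at k = 1)
  C[1][0] = min over k of (A[1][0] + B[0][0] = 7 + 0 = 7, A[1][1] + B[1][0] = 10 + 10 = 20) = 7 (attained at k = 0)
  C[1][1] = min over k of (A[1][0] + B[0][1] = 7 + -5 = 2, A[1][1] + B[1][1] = 10 + -3 = 7) = 2 (attained at k = 0)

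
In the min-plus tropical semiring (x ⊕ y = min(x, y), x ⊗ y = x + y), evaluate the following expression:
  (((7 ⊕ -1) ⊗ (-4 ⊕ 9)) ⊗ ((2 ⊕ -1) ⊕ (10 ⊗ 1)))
(((7 ⊕ -1) ⊗ (-4 ⊕ 9)) ⊗ ((2 ⊕ -1) ⊕ (10 ⊗ 1))) = -6

Expand innermost to outermost. Recall ⊕ takes the minimum of its arguments and ⊗ takes their sum. Working out the expression (((7 ⊕ -1) ⊗ (-4 ⊕ 9)) ⊗ ((2 ⊕ -1) ⊕ (10 ⊗ 1))) gives -6.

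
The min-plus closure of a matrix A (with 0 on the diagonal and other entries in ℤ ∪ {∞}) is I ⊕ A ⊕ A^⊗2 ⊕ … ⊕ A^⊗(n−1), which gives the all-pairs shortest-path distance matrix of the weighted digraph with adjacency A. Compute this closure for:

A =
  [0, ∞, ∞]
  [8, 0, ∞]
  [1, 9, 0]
Closure =
  [0, ∞, ∞]
  [8, 0, ∞]
  [1, 9, 0]

This is the Floyd-Warshall all-pairs shortest-path computation. For each intermediate vertex k = 0, 1, …, 2, update dist[i][j] ← min(dist[i][j], dist[i][k] + dist[k][j]). The final matrix gives, for each (i, j), the minimum total weight of any directed path from i to j (possibly empty when i = j).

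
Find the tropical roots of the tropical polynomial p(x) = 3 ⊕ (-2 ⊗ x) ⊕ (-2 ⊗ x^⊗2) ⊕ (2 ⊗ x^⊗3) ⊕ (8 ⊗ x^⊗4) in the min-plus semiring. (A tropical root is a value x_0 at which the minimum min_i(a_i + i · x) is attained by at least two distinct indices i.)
Roots: {-6, -4, 0, 5}

Each tropical root is a break point of the lower envelope of the lines y = a_i + i · x (there are 5 lines, with slopes 0, 1, ..., 4). Only the lines that attain the minimum somewhere contribute to roots; other lines are dominated. Here the surviving (envelope) indices are i = 4, i = 3, i = 2, i = 1, i = 0.
Intersections between consecutive envelope lines give the roots: for adjacent envelope indices i < j the intersection is x = (a_i − a_j) / (j − i). Reading off the sorted break points: {-6, -4, 0, 5}.
Verification: at each break x_0, at least two indices attain the minimum of min_i(a_i + i · x_0).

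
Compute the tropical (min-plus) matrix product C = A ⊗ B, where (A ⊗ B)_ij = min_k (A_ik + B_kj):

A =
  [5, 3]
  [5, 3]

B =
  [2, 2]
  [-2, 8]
A ⊗ B =
  [1, 7]
  [1, 7]

Apply the min-plus product entry-by-entry:
  C[0][0] = min over k of (A[0][0] + B[0][0] = 5 + 2 = 7, A[0][1] + B[1][0] = 3 + -2 = 1) = 1 (attained at k = 1)
  C[0][1] = min over k of (A[0][0] + B[0][1] = 5 + 2 = 7, A[0][1] + B[1][1] = 3 + 8 = 11) = 7 (attained at k = 0)
  C[1][0] = min over k of (A[1][0] + B[0][0] = 5 + 2 = 7, A[1][1] + B[1][0] = 3 + -2 = 1) = 1 (attained at k = 1)
  C[1][1] = min over k of (A[1][0] + B[0][1] = 5 + 2 = 7, A[1][1] + B[1][1] = 3 + 8 = 11) = 7 (attained at k = 0)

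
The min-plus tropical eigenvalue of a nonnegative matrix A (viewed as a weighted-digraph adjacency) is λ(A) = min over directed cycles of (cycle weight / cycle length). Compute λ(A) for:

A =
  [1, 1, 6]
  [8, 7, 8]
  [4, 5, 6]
λ(A) = 1

Enumerate directed cycles and compute their means (weight / length). Sample:
  cycle 0 → 0: weight = 1, length = 1, mean = 1/1 ≈ 1.000
  cycle 1 → 1: weight = 7, length = 1, mean = 7/1 ≈ 7.000
  cycle 2 → 2: weight = 6, length = 1, mean = 6/1 ≈ 6.000
  cycle 0 → 1 → 0: weight = 9, length = 2, mean = 9/2 ≈ 4.500
  cycle 0 → 2 → 0: weight = 10, length = 2, mean = 10/2 ≈ 5.000
  cycle 1 → 0 → 1: weight = 9, length = 2, mean = 9/2 ≈ 4.500
Minimum mean = 1.000, attained e.g. along the cycle 0 → 0 with weight 1 and length 1. So λ(A) = 1/1 = 1.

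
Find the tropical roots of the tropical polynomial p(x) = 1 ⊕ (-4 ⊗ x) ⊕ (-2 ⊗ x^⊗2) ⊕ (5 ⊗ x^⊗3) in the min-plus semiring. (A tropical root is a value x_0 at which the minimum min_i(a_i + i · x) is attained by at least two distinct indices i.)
Roots: {-7, -2, 5}

Each tropical root is a break point of the lower envelope of the lines y = a_i + i · x (there are 4 lines, with slopes 0, 1, ..., 3). Only the lines that attain the minimum somewhere contribute to roots; other lines are dominated. Here the surviving (envelope) indices are i = 3, i = 2, i = 1, i = 0.
Intersections between consecutive envelope lines give the roots: for adjacent envelope indices i < j the intersection is x = (a_i − a_j) / (j − i). Reading off the sorted break points: {-7, -2, 5}.
Verification: at each break x_0, at least two indices attain the minimum of min_i(a_i + i · x_0).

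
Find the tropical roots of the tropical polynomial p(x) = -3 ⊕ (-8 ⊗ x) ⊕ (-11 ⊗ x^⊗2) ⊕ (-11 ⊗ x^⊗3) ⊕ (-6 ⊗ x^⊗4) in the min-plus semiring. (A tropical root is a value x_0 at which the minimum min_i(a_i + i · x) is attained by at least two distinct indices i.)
Roots: {-5, 0, 3, 5}

Each tropical root is a break point of the lower envelope of the lines y = a_i + i · x (there are 5 lines, with slopes 0, 1, ..., 4). Only the lines that attain the minimum somewhere contribute to roots; other lines are dominated. Here the surviving (envelope) indices are i = 4, i = 3, i = 2, i = 1, i = 0.
Intersections between consecutive envelope lines give the roots: for adjacent envelope indices i < j the intersection is x = (a_i − a_j) / (j − i). Reading off the sorted break points: {-5, 0, 3, 5}.
Verification: at each break x_0, at least two indices attain the minimum of min_i(a_i + i · x_0).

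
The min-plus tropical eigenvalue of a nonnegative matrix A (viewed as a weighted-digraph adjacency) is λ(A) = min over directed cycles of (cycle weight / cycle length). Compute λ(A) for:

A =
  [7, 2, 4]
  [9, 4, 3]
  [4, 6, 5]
λ(A) = 3

Enumerate directed cycles and compute their means (weight / length). Sample:
  cycle 0 → 0: weight = 7, length = 1, mean = 7/1 ≈ 7.000
  cycle 1 → 1: weight = 4, length = 1, mean = 4/1 ≈ 4.000
  cycle 2 → 2: weight = 5, length = 1, mean = 5/1 ≈ 5.000
  cycle 0 → 1 → 0: weight = 11, length = 2, mean = 11/2 ≈ 5.500
  cycle 0 → 2 → 0: weight = 8, length = 2, mean = 8/2 ≈ 4.000
  cycle 1 → 0 → 1: weight = 11, length = 2, mean = 11/2 ≈ 5.500
Minimum mean = 3.000, attained e.g. along the cycle 0 → 1 → 2 → 0 with weight 9 and length 3. So λ(A) = 9/3 = 3.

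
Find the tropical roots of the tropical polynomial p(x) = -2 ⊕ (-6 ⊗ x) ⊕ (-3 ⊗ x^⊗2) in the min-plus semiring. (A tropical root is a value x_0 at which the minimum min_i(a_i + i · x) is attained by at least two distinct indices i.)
Roots: {-3, 4}

Each tropical root is a break point of the lower envelope of the lines y = a_i + i · x (there are 3 lines, with slopes 0, 1, ..., 2). Only the lines that attain the minimum somewhere contribute to roots; other lines are dominated. Here the surviving (envelope) indices are i = 2, i = 1, i = 0.
Intersections between consecutive envelope lines give the roots: for adjacent envelope indices i < j the intersection is x = (a_i − a_j) / (j − i). Reading off the sorted break points: {-3, 4}.
Verification: at each break x_0, at least two indices attain the minimum of min_i(a_i + i · x_0).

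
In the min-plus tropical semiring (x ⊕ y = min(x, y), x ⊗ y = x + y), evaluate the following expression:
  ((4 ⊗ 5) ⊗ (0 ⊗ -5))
((4 ⊗ 5) ⊗ (0 ⊗ -5)) = 4

Expand innermost to outermost. Recall ⊕ takes the minimum of its arguments and ⊗ takes their sum. Working out the expression ((4 ⊗ 5) ⊗ (0 ⊗ -5)) gives 4.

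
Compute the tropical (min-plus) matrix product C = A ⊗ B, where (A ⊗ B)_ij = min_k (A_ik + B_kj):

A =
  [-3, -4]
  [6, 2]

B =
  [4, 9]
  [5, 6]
A ⊗ B =
  [1, 2]
  [7, 8]

Apply the min-plus product entry-by-entry:
  C[0][0] = min over k of (A[0][0] + B[0][0] = -3 + 4 = 1, A[0][1] + B[1][0] = -4 + 5 = 1) = 1 (attained at k = 0)
  C[0][1] = min over k of (A[0][0] + B[0][1] = -3 + 9 = 6, A[0][1] + B[1][1] = -4 + 6 = 2) = 2 (attained at k = 1)
  C[1][0] = min over k of (A[1][0] + B[0][0] = 6 + 4 = 10, A[1][1] + B[1][0] = 2 + 5 = 7) = 7 (attained at k = 1)
  C[1][1] = min over k of (A[1][0] + B[0][1] = 6 + 9 = 15, A[1][1] + B[1][1] = 2 + 6 = 8) = 8 (attained at k = 1)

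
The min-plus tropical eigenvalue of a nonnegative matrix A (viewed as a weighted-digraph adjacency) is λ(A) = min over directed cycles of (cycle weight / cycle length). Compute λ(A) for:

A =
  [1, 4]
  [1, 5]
λ(A) = 1

Enumerate directed cycles and compute their means (weight / length). Sample:
  cycle 0 → 0: weight = 1, length = 1, mean = 1/1 ≈ 1.000
  cycle 1 → 1: weight = 5, length = 1, mean = 5/1 ≈ 5.000
  cycle 0 → 1 → 0: weight = 5, length = 2, mean = 5/2 ≈ 2.500
  cycle 1 → 0 → 1: weight = 5, length = 2, mean = 5/2 ≈ 2.500
Minimum mean = 1.000, attained e.g. along the cycle 0 → 0 with weight 1 and length 1. So λ(A) = 1/1 = 1.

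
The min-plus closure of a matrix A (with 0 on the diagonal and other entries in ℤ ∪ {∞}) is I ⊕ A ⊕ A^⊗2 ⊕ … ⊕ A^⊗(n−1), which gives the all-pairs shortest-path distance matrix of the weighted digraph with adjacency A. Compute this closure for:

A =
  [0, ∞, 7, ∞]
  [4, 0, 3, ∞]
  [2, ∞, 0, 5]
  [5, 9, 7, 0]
Closure =
  [0, 21, 7, 12]
  [4, 0, 3, 8]
  [2, 14, 0, 5]
  [5, 9, 7, 0]

This is the Floyd-Warshall all-pairs shortest-path computation. For each intermediate vertex k = 0, 1, …, 3, update dist[i][j] ← min(dist[i][j], dist[i][k] + dist[k][j]). The final matrix gives, for each (i, j), the minimum total weight of any directed path from i to j (possibly empty when i = j).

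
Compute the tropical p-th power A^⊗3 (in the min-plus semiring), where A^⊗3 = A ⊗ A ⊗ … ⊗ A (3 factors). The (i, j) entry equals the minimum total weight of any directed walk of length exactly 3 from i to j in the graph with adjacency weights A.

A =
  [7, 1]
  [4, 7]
A^⊗3 =
  [12, 6]
  [9, 12]

Each entry (A^⊗3)_ij equals the minimum over all length-3 walks i = v_0 → v_1 → … → v_3 = j of Σ_t A[v_t][v_{t+1}]. For example, for (i, j) = (0, 1) we minimise over 4 possible intermediate vertex sequences; the minimum is 6, attained along the walk 0 → 1 → 0 → 1.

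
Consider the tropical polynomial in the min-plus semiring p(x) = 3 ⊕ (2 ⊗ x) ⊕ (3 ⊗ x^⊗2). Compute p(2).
p(2) = 3

A tropical monomial a ⊗ x^⊗i evaluates to a + i · x. Evaluating each term at x = 2:
  Term 0 contributes 3 + 0 · 2 = 3
  Term 1 contributes 2 + 1 · 2 = 4
  Term 2 contributes 3 + 2 · 2 = 7
p(2) = ⊕ of these = min[3, 4, 7] = 3.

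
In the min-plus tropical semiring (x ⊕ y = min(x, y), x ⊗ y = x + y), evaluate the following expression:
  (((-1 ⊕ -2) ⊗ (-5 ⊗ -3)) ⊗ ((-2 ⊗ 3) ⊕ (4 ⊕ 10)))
(((-1 ⊕ -2) ⊗ (-5 ⊗ -3)) ⊗ ((-2 ⊗ 3) ⊕ (4 ⊕ 10))) = -9

Expand innermost to outermost. Recall ⊕ takes the minimum of its arguments and ⊗ takes their sum. Working out the expression (((-1 ⊕ -2) ⊗ (-5 ⊗ -3)) ⊗ ((-2 ⊗ 3) ⊕ (4 ⊕ 10))) gives -9.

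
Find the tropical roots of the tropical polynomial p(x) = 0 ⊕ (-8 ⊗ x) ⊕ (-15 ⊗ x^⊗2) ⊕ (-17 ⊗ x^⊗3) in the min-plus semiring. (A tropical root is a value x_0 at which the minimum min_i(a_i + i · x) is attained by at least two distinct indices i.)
Roots: {2, 7, 8}

Each tropical root is a break point of the lower envelope of the lines y = a_i + i · x (there are 4 lines, with slopes 0, 1, ..., 3). Only the lines that attain the minimum somewhere contribute to roots; other lines are dominated. Here the surviving (envelope) indices are i = 3, i = 2, i = 1, i = 0.
Intersections between consecutive envelope lines give the roots: for adjacent envelope indices i < j the intersection is x = (a_i − a_j) / (j − i). Reading off the sorted break points: {2, 7, 8}.
Verification: at each break x_0, at least two indices attain the minimum of min_i(a_i + i · x_0).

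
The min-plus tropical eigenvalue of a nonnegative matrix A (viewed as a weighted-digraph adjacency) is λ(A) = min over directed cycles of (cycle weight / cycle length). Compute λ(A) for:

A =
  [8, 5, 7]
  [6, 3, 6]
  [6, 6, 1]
λ(A) = 1

Enumerate directed cycles and compute their means (weight / length). Sample:
  cycle 0 → 0: weight = 8, length = 1, mean = 8/1 ≈ 8.000
  cycle 1 → 1: weight = 3, length = 1, mean = 3/1 ≈ 3.000
  cycle 2 → 2: weight = 1, length = 1, mean = 1/1 ≈ 1.000
  cycle 0 → 1 → 0: weight = 11, length = 2, mean = 11/2 ≈ 5.500
  cycle 0 → 2 → 0: weight = 13, length = 2, mean = 13/2 ≈ 6.500
  cycle 1 → 0 → 1: weight = 11, length = 2, mean = 11/2 ≈ 5.500
Minimum mean = 1.000, attained e.g. along the cycle 2 → 2 with weight 1 and length 1. So λ(A) = 1/1 = 1.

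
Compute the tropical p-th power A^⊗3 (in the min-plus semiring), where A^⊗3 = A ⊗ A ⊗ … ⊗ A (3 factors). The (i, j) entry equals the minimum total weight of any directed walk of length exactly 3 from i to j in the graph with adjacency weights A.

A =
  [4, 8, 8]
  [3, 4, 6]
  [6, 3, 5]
A^⊗3 =
  [12, 15, 16]
  [11, 12, 14]
  [10, 11, 13]

Each entry (A^⊗3)_ij equals the minimum over all length-3 walks i = v_0 → v_1 → … → v_3 = j of Σ_t A[v_t][v_{t+1}]. For example, for (i, j) = (0, 2) we minimise over 9 possible intermediate vertex sequences; the minimum is 16, attained along the walk 0 → 0 → 0 → 2.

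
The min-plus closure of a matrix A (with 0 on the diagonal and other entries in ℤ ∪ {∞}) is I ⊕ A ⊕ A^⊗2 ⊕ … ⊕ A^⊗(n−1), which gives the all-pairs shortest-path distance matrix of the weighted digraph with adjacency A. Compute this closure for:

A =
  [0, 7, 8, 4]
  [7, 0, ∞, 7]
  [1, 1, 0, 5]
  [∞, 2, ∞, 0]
Closure =
  [0, 6, 8, 4]
  [7, 0, 15, 7]
  [1, 1, 0, 5]
  [9, 2, 17, 0]

This is the Floyd-Warshall all-pairs shortest-path computation. For each intermediate vertex k = 0, 1, …, 3, update dist[i][j] ← min(dist[i][j], dist[i][k] + dist[k][j]). The final matrix gives, for each (i, j), the minimum total weight of any directed path from i to j (possibly empty when i = j).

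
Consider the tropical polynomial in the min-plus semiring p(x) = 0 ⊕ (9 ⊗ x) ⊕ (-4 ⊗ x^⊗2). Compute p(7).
p(7) = 0

A tropical monomial a ⊗ x^⊗i evaluates to a + i · x. Evaluating each term at x = 7:
  Term 0 contributes 0 + 0 · 7 = 0
  Term 1 contributes 9 + 1 · 7 = 16
  Term 2 contributes -4 + 2 · 7 = 10
p(7) = ⊕ of these = min[0, 16, 10] = 0.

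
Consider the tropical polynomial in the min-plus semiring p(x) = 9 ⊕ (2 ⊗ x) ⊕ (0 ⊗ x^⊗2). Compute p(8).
p(8) = 9

A tropical monomial a ⊗ x^⊗i evaluates to a + i · x. Evaluating each term at x = 8:
  Term 0 contributes 9 + 0 · 8 = 9
  Term 1 contributes 2 + 1 · 8 = 10
  Term 2 contributes 0 + 2 · 8 = 16
p(8) = ⊕ of these = min[9, 10, 16] = 9.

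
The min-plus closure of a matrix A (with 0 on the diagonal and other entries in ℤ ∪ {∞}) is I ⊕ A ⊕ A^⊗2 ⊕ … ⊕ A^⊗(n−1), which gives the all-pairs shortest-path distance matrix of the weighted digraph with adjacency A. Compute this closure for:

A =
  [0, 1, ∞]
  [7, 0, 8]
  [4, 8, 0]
Closure =
  [0, 1, 9]
  [7, 0, 8]
  [4, 5, 0]

This is the Floyd-Warshall all-pairs shortest-path computation. For each intermediate vertex k = 0, 1, …, 2, update dist[i][j] ← min(dist[i][j], dist[i][k] + dist[k][j]). The final matrix gives, for each (i, j), the minimum total weight of any directed path from i to j (possibly empty when i = j).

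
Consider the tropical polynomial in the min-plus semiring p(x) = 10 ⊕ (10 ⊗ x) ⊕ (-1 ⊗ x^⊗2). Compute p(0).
p(0) = -1

A tropical monomial a ⊗ x^⊗i evaluates to a + i · x. Evaluating each term at x = 0:
  Term 0 contributes 10 + 0 · 0 = 10
  Term 1 contributes 10 + 1 · 0 = 10
  Term 2 contributes -1 + 2 · 0 = -1
p(0) = ⊕ of these = min[10, 10, -1] = -1.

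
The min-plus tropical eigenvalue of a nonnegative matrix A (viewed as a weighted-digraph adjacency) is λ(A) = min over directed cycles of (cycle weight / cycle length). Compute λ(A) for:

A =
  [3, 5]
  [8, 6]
λ(A) = 3

Enumerate directed cycles and compute their means (weight / length). Sample:
  cycle 0 → 0: weight = 3, length = 1, mean = 3/1 ≈ 3.000
  cycle 1 → 1: weight = 6, length = 1, mean = 6/1 ≈ 6.000
  cycle 0 → 1 → 0: weight = 13, length = 2, mean = 13/2 ≈ 6.500
  cycle 1 → 0 → 1: weight = 13, length = 2, mean = 13/2 ≈ 6.500
Minimum mean = 3.000, attained e.g. along the cycle 0 → 0 with weight 3 and length 1. So λ(A) = 3/1 = 3.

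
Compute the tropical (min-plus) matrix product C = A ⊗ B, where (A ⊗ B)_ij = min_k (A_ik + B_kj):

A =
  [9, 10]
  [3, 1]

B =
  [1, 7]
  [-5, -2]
A ⊗ B =
  [5, 8]
  [-4, -1]

Apply the min-plus product entry-by-entry:
  C[0][0] = min over k of (A[0][0] + B[0][0] = 9 + 1 = 10, A[0][1] + B[1][0] = 10 + -5 = 5) = 5 (attained at k = 1)
  C[0][1] = min over k of (A[0][0] + B[0][1] = 9 + 7 = 16, A[0][1] + B[1][1] = 10 + -2 = 8) = 8 (attained at k = 1)
  C[1][0] = min over k of (A[1][0] + B[0][0] = 3 + 1 = 4, A[1][1] + B[1][0] = 1 + -5 = -4) = -4 (attained at k = 1)
  C[1][1] = min over k of (A[1][0] + B[0][1] = 3 + 7 = 10, A[1][1] + B[1][1] = 1 + -2 = -1) = -1 (attained at k = 1)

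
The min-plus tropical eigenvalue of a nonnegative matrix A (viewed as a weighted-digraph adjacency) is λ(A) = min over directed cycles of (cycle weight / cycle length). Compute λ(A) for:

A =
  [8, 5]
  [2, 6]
λ(A) = 7/2

Enumerate directed cycles and compute their means (weight / length). Sample:
  cycle 0 → 0: weight = 8, length = 1, mean = 8/1 ≈ 8.000
  cycle 1 → 1: weight = 6, length = 1, mean = 6/1 ≈ 6.000
  cycle 0 → 1 → 0: weight = 7, length = 2, mean = 7/2 ≈ 3.500
  cycle 1 → 0 → 1: weight = 7, length = 2, mean = 7/2 ≈ 3.500
Minimum mean = 3.500, attained e.g. along the cycle 0 → 1 → 0 with weight 7 and length 2. So λ(A) = 7/2 = 7/2.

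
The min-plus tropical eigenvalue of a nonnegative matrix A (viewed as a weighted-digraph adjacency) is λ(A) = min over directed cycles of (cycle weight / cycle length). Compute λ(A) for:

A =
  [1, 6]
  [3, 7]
λ(A) = 1

Enumerate directed cycles and compute their means (weight / length). Sample:
  cycle 0 → 0: weight = 1, length = 1, mean = 1/1 ≈ 1.000
  cycle 1 → 1: weight = 7, length = 1, mean = 7/1 ≈ 7.000
  cycle 0 → 1 → 0: weight = 9, length = 2, mean = 9/2 ≈ 4.500
  cycle 1 → 0 → 1: weight = 9, length = 2, mean = 9/2 ≈ 4.500
Minimum mean = 1.000, attained e.g. along the cycle 0 → 0 with weight 1 and length 1. So λ(A) = 1/1 = 1.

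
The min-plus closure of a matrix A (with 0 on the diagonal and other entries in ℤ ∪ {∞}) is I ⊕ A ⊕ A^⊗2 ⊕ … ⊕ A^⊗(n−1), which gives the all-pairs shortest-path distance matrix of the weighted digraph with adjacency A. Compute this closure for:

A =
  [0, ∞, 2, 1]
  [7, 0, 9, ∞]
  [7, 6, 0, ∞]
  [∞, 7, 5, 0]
Closure =
  [0, 8, 2, 1]
  [7, 0, 9, 8]
  [7, 6, 0, 8]
  [12, 7, 5, 0]

This is the Floyd-Warshall all-pairs shortest-path computation. For each intermediate vertex k = 0, 1, …, 3, update dist[i][j] ← min(dist[i][j], dist[i][k] + dist[k][j]). The final matrix gives, for each (i, j), the minimum total weight of any directed path from i to j (possibly empty when i = j).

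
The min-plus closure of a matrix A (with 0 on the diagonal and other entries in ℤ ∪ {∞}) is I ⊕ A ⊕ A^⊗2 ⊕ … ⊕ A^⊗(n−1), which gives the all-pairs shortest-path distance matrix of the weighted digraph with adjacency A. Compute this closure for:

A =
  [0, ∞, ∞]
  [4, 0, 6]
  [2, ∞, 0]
Closure =
  [0, ∞, ∞]
  [4, 0, 6]
  [2, ∞, 0]

This is the Floyd-Warshall all-pairs shortest-path computation. For each intermediate vertex k = 0, 1, …, 2, update dist[i][j] ← min(dist[i][j], dist[i][k] + dist[k][j]). The final matrix gives, for each (i, j), the minimum total weight of any directed path from i to j (possibly empty when i = j).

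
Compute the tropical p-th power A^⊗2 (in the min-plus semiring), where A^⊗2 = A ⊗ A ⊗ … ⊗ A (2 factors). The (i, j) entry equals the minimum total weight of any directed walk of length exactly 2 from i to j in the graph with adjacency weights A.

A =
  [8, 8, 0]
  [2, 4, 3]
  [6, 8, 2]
A^⊗2 =
  [6, 8, 2]
  [6, 8, 2]
  [8, 10, 4]

Each entry (A^⊗2)_ij equals the minimum over all length-2 walks i = v_0 → v_1 → … → v_2 = j of Σ_t A[v_t][v_{t+1}]. For example, for (i, j) = (0, 2) we minimise over 3 possible intermediate vertex sequences; the minimum is 2, attained along the walk 0 → 2 → 2.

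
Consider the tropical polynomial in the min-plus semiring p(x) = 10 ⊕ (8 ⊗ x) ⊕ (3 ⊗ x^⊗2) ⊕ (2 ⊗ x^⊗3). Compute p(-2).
p(-2) = -4

A tropical monomial a ⊗ x^⊗i evaluates to a + i · x. Evaluating each term at x = -2:
  Term 0 contributes 10 + 0 · -2 = 10
  Term 1 contributes 8 + 1 · -2 = 6
  Term 2 contributes 3 + 2 · -2 = -1
  Term 3 contributes 2 + 3 · -2 = -4
p(-2) = ⊕ of these = min[10, 6, -1, -4] = -4.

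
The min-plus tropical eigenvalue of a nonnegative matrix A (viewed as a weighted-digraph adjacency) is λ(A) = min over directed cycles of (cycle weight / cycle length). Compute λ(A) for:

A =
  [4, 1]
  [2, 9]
λ(A) = 3/2

Enumerate directed cycles and compute their means (weight / length). Sample:
  cycle 0 → 0: weight = 4, length = 1, mean = 4/1 ≈ 4.000
  cycle 1 → 1: weight = 9, length = 1, mean = 9/1 ≈ 9.000
  cycle 0 → 1 → 0: weight = 3, length = 2, mean = 3/2 ≈ 1.500
  cycle 1 → 0 → 1: weight = 3, length = 2, mean = 3/2 ≈ 1.500
Minimum mean = 1.500, attained e.g. along the cycle 0 → 1 → 0 with weight 3 and length 2. So λ(A) = 3/2 = 3/2.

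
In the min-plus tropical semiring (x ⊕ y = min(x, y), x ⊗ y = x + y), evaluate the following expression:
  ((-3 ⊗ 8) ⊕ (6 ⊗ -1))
((-3 ⊗ 8) ⊕ (6 ⊗ -1)) = 5

Expand innermost to outermost. Recall ⊕ takes the minimum of its arguments and ⊗ takes their sum. Working out the expression ((-3 ⊗ 8) ⊕ (6 ⊗ -1)) gives 5.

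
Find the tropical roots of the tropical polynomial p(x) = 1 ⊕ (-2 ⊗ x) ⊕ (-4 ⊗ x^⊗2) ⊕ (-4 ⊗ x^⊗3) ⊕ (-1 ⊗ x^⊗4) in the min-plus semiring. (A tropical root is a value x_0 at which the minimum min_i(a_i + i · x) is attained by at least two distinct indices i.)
Roots: {-3, 0, 2, 3}

Each tropical root is a break point of the lower envelope of the lines y = a_i + i · x (there are 5 lines, with slopes 0, 1, ..., 4). Only the lines that attain the minimum somewhere contribute to roots; other lines are dominated. Here the surviving (envelope) indices are i = 4, i = 3, i = 2, i = 1, i = 0.
Intersections between consecutive envelope lines give the roots: for adjacent envelope indices i < j the intersection is x = (a_i − a_j) / (j − i). Reading off the sorted break points: {-3, 0, 2, 3}.
Verification: at each break x_0, at least two indices attain the minimum of min_i(a_i + i · x_0).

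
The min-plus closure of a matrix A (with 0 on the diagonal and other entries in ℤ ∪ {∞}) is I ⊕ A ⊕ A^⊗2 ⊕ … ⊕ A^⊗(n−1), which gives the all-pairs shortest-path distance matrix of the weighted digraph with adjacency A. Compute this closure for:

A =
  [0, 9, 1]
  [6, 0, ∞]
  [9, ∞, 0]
Closure =
  [0, 9, 1]
  [6, 0, 7]
  [9, 18, 0]

This is the Floyd-Warshall all-pairs shortest-path computation. For each intermediate vertex k = 0, 1, …, 2, update dist[i][j] ← min(dist[i][j], dist[i][k] + dist[k][j]). The final matrix gives, for each (i, j), the minimum total weight of any directed path from i to j (possibly empty when i = j).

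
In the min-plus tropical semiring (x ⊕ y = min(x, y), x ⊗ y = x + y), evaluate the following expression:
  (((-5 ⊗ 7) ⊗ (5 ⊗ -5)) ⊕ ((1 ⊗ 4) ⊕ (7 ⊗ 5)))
(((-5 ⊗ 7) ⊗ (5 ⊗ -5)) ⊕ ((1 ⊗ 4) ⊕ (7 ⊗ 5))) = 2

Expand innermost to outermost. Recall ⊕ takes the minimum of its arguments and ⊗ takes their sum. Working out the expression (((-5 ⊗ 7) ⊗ (5 ⊗ -5)) ⊕ ((1 ⊗ 4) ⊕ (7 ⊗ 5))) gives 2.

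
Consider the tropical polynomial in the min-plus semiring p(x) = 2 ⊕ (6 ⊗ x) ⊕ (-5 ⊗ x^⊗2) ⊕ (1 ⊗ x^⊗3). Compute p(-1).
p(-1) = -7

A tropical monomial a ⊗ x^⊗i evaluates to a + i · x. Evaluating each term at x = -1:
  Term 0 contributes 2 + 0 · -1 = 2
  Term 1 contributes 6 + 1 · -1 = 5
  Term 2 contributes -5 + 2 · -1 = -7
  Term 3 contributes 1 + 3 · -1 = -2
p(-1) = ⊕ of these = min[2, 5, -7, -2] = -7.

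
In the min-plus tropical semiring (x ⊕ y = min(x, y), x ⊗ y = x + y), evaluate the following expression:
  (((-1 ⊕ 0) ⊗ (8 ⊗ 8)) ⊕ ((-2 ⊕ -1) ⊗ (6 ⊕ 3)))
(((-1 ⊕ 0) ⊗ (8 ⊗ 8)) ⊕ ((-2 ⊕ -1) ⊗ (6 ⊕ 3))) = 1

Expand innermost to outermost. Recall ⊕ takes the minimum of its arguments and ⊗ takes their sum. Working out the expression (((-1 ⊕ 0) ⊗ (8 ⊗ 8)) ⊕ ((-2 ⊕ -1) ⊗ (6 ⊕ 3))) gives 1.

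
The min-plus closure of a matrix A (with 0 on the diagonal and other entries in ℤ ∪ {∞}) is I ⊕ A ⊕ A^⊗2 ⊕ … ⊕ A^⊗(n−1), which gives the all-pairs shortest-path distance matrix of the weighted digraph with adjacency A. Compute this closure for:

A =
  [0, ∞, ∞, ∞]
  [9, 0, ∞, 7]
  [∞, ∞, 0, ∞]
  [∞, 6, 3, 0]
Closure =
  [0, ∞, ∞, ∞]
  [9, 0, 10, 7]
  [∞, ∞, 0, ∞]
  [15, 6, 3, 0]

This is the Floyd-Warshall all-pairs shortest-path computation. For each intermediate vertex k = 0, 1, …, 3, update dist[i][j] ← min(dist[i][j], dist[i][k] + dist[k][j]). The final matrix gives, for each (i, j), the minimum total weight of any directed path from i to j (possibly empty when i = j).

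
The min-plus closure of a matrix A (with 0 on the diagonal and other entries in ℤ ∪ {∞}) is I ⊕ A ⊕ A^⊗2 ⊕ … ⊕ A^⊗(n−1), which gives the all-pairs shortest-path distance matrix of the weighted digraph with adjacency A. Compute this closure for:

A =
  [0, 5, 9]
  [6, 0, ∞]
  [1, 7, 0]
Closure =
  [0, 5, 9]
  [6, 0, 15]
  [1, 6, 0]

This is the Floyd-Warshall all-pairs shortest-path computation. For each intermediate vertex k = 0, 1, …, 2, update dist[i][j] ← min(dist[i][j], dist[i][k] + dist[k][j]). The final matrix gives, for each (i, j), the minimum total weight of any directed path from i to j (possibly empty when i = j).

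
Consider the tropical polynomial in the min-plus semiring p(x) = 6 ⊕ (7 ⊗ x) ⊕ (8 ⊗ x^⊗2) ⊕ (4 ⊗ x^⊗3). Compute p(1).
p(1) = 6

A tropical monomial a ⊗ x^⊗i evaluates to a + i · x. Evaluating each term at x = 1:
  Term 0 contributes 6 + 0 · 1 = 6
  Term 1 contributes 7 + 1 · 1 = 8
  Term 2 contributes 8 + 2 · 1 = 10
  Term 3 contributes 4 + 3 · 1 = 7
p(1) = ⊕ of these = min[6, 8, 10, 7] = 6.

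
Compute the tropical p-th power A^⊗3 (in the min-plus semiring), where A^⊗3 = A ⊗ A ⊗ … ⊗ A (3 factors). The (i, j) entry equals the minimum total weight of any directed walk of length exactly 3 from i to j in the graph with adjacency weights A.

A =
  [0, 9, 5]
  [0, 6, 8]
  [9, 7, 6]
A^⊗3 =
  [0, 9, 5]
  [0, 9, 5]
  [7, 16, 12]

Each entry (A^⊗3)_ij equals the minimum over all length-3 walks i = v_0 → v_1 → … → v_3 = j of Σ_t A[v_t][v_{t+1}]. For example, for (i, j) = (0, 2) we minimise over 9 possible intermediate vertex sequences; the minimum is 5, attained along the walk 0 → 0 → 0 → 2.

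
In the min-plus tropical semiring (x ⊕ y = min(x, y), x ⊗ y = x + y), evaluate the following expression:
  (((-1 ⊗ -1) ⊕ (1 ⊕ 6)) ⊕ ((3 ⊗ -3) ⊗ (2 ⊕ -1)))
(((-1 ⊗ -1) ⊕ (1 ⊕ 6)) ⊕ ((3 ⊗ -3) ⊗ (2 ⊕ -1))) = -2

Expand innermost to outermost. Recall ⊕ takes the minimum of its arguments and ⊗ takes their sum. Working out the expression (((-1 ⊗ -1) ⊕ (1 ⊕ 6)) ⊕ ((3 ⊗ -3) ⊗ (2 ⊕ -1))) gives -2.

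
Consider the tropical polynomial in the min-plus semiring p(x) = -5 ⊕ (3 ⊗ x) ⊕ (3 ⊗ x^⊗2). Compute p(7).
p(7) = -5

A tropical monomial a ⊗ x^⊗i evaluates to a + i · x. Evaluating each term at x = 7:
  Term 0 contributes -5 + 0 · 7 = -5
  Term 1 contributes 3 + 1 · 7 = 10
  Term 2 contributes 3 + 2 · 7 = 17
p(7) = ⊕ of these = min[-5, 10, 17] = -5.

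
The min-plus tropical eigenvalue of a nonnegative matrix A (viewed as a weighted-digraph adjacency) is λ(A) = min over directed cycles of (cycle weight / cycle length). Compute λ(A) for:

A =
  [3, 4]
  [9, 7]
λ(A) = 3

Enumerate directed cycles and compute their means (weight / length). Sample:
  cycle 0 → 0: weight = 3, length = 1, mean = 3/1 ≈ 3.000
  cycle 1 → 1: weight = 7, length = 1, mean = 7/1 ≈ 7.000
  cycle 0 → 1 → 0: weight = 13, length = 2, mean = 13/2 ≈ 6.500
  cycle 1 → 0 → 1: weight = 13, length = 2, mean = 13/2 ≈ 6.500
Minimum mean = 3.000, attained e.g. along the cycle 0 → 0 with weight 3 and length 1. So λ(A) = 3/1 = 3.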